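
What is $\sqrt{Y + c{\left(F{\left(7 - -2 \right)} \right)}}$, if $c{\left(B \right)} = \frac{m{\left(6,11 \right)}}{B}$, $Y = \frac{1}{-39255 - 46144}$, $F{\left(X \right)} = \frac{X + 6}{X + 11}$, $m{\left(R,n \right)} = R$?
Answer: $\frac{\sqrt{58343828209}}{85399} \approx 2.8284$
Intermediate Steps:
$F{\left(X \right)} = \frac{6 + X}{11 + X}$
$Y = - \frac{1}{85399}$ ($Y = \frac{1}{-85399} = - \frac{1}{85399} \approx -1.171 \cdot 10^{-5}$)
$c{\left(B \right)} = \frac{6}{B}$
$\sqrt{Y + c{\left(F{\left(7 - -2 \right)} \right)}} = \sqrt{- \frac{1}{85399} + \frac{6}{\frac{1}{11 + \left(7 - -2\right)} \left(6 + \left(7 - -2\right)\right)}} = \sqrt{- \frac{1}{85399} + \frac{6}{\frac{1}{11 + \left(7 + 2\right)} \left(6 + \left(7 + 2\right)\right)}} = \sqrt{- \frac{1}{85399} + \frac{6}{\frac{1}{11 + 9} \left(6 + 9\right)}} = \sqrt{- \frac{1}{85399} + \frac{6}{\frac{1}{20} \cdot 15}} = \sqrt{- \frac{1}{85399} + \frac{6}{\frac{3}{4}}} = \sqrt{- \frac{1}{85399} + 6 \cdot \frac{4}{3}} = \sqrt{- \frac{1}{85399} + 8} = \sqrt{\frac{683191}{85399}} = \frac{\sqrt{58343828209}}{85399}$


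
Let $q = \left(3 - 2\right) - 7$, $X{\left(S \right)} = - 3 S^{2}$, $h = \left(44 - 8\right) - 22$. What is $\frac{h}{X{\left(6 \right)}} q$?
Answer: $\frac{7}{9} \approx 0.77778$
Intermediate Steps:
$h = 14$ ($h = 36 - 22 = 14$)
$q = -6$ ($q = 1 - 7 = -6$)
$\frac{h}{X{\left(6 \right)}} q = \frac{14}{\left(-3\right) 6^{2}} \left(-6\right) = \frac{14}{\left(-3\right) 36} \left(-6\right) = \frac{14}{-108} \left(-6\right) = 14 \left(- \frac{1}{108}\right) \left(-6\right) = \left(- \frac{7}{54}\right) \left(-6\right) = \frac{7}{9}$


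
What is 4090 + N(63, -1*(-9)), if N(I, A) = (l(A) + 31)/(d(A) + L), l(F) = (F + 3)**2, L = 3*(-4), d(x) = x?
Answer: 12095/3 ≈ 4031.7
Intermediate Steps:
L = -12
l(F) = (3 + F)**2
N(I, A) = (31 + (3 + A)**2)/(-12 + A) (N(I, A) = ((3 + A)**2 + 31)/(A - 12) = (31 + (3 + A)**2)/(-12 + A))
4090 + N(63, -1*(-9)) = 4090 + (31 + (3 - 1*(-9))**2)/(-12 - 1*(-9)) = 4090 + (31 + (3 + 9)**2)/(-12 + 9) = 4090 + (31 + 12**2)/(-3) = 4090 - (31 + 144)/3 = 4090 - 1/3*175 = 4090 - 175/3 = 12095/3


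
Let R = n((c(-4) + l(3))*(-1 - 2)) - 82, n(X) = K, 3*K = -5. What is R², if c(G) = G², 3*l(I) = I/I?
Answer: 63001/9 ≈ 7000.1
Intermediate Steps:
l(I) = ⅓ (l(I) = (I/I)/3 = (⅓)*1 = ⅓)
K = -5/3 (K = (⅓)*(-5) = -5/3 ≈ -1.6667)
n(X) = -5/3
R = -251/3 (R = -5/3 - 82 = -251/3 ≈ -83.667)
R² = (-251/3)² = 63001/9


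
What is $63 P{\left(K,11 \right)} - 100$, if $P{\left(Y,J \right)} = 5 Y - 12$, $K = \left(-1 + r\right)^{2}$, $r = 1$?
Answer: $-856$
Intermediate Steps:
$K = 0$ ($K = \left(-1 + 1\right)^{2} = 0^{2} = 0$)
$P{\left(Y,J \right)} = -12 + 5 Y$
$63 P{\left(K,11 \right)} - 100 = 63 \left(-12 + 5 \cdot 0\right) - 100 = 63 \left(-12 + 0\right) - 100 = 63 \left(-12\right) - 100 = -756 - 100 = -856$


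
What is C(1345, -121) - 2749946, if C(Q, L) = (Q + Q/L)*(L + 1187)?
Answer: -160691066/121 ≈ -1.3280e+6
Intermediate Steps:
C(Q, L) = (1187 + L)*(Q + Q/L) (C(Q, L) = (Q + Q/L)*(1187 + L) = (1187 + L)*(Q + Q/L))
C(1345, -121) - 2749946 = 1345*(1187 - 121*(1188 - 121))/(-121) - 2749946 = 1345*(-1/121)*(1187 - 121*1067) - 2749946 = 1345*(-1/121)*(1187 - 129107) - 2749946 = 1345*(-1/121)*(-127920) - 2749946 = 172052400/121 - 2749946 = -160691066/121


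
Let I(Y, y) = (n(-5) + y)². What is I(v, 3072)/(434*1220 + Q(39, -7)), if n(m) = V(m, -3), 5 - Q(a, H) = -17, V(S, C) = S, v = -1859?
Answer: 9406489/529502 ≈ 17.765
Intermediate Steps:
Q(a, H) = 22 (Q(a, H) = 5 - 1*(-17) = 5 + 17 = 22)
n(m) = m
I(Y, y) = (-5 + y)²
I(v, 3072)/(434*1220 + Q(39, -7)) = (-5 + 3072)²/(434*1220 + 22) = 3067²/(529480 + 22) = 9406489/529502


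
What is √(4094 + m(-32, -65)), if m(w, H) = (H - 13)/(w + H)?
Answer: 2*√9632003/97 ≈ 63.991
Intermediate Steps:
m(w, H) = (-13 + H)/(H + w)
√(4094 + m(-32, -65)) = √(4094 + (-13 - 65)/(-65 - 32)) = √(4094 - 78/(-97)) = √(4094 - 1/97*(-78)) = √(4094 + 78/97) = √(397196/97) = 2*√9632003/97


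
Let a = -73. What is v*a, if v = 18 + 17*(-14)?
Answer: 16060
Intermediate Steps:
v = -220 (v = 18 - 238 = -220)
v*a = -220*(-73) = 16060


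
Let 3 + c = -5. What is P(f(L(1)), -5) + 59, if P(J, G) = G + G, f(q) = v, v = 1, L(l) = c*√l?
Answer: 49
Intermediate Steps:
c = -8 (c = -3 - 5 = -8)
L(l) = -8*√l
f(q) = 1
P(J, G) = 2*G
P(f(L(1)), -5) + 59 = 2*(-5) + 59 = -10 + 59 = 49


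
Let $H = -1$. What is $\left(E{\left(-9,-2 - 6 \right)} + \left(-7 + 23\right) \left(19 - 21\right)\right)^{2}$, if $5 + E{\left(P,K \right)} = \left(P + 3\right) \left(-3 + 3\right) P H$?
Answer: $1369$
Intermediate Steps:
$E{\left(P,K \right)} = -5$ ($E{\left(P,K \right)} = -5 + \left(P + 3\right) \left(-3 + 3\right) P \left(-1\right) = -5 + \left(3 + P\right) 0 P \left(-1\right) = -5 + 0 P \left(-1\right) = -5 + 0 \left(-1\right) = -5 + 0 = -5$)
$\left(E{\left(-9,-2 - 6 \right)} + \left(-7 + 23\right) \left(19 - 21\right)\right)^{2} = \left(-5 + \left(-7 + 23\right) \left(19 - 21\right)\right)^{2} = \left(-5 + 16 \left(-2\right)\right)^{2} = \left(-5 - 32\right)^{2} = \left(-37\right)^{2} = 1369$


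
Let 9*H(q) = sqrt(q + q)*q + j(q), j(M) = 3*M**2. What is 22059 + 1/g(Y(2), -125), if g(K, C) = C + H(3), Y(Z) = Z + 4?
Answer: 492466992/22325 - sqrt(6)/44650 ≈ 22059.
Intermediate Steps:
Y(Z) = 4 + Z
H(q) = q**2/3 + sqrt(2)*q**(3/2)/9 (H(q) = (sqrt(q + q)*q + 3*q**2)/9 = (sqrt(2*q)*q + 3*q**2)/9 = ((sqrt(2)*sqrt(q))*q + 3*q**2)/9 = (sqrt(2)*q**(3/2) + 3*q**2)/9 = (3*q**2 + sqrt(2)*q**(3/2))/9 = q**2/3 + sqrt(2)*q**(3/2)/9)
g(K, C) = 3 + C + sqrt(6)/3 (g(K, C) = C + ((1/3)*3**2 + sqrt(2)*3**(3/2)/9) = C + ((1/3)*9 + sqrt(2)*(3*sqrt(3))/9) = C + (3 + sqrt(6)/3) = 3 + C + sqrt(6)/3)
22059 + 1/g(Y(2), -125) = 22059 + 1/(3 - 125 + sqrt(6)/3) = 22059 + 1/(-122 + sqrt(6)/3)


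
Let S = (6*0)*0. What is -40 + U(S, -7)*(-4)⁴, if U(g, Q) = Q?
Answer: -1832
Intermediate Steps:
S = 0 (S = 0*0 = 0)
-40 + U(S, -7)*(-4)⁴ = -40 - 7*(-4)⁴ = -40 - 7*256 = -40 - 1792 = -1832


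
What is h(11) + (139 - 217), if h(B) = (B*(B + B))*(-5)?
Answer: -1288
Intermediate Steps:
h(B) = -10*B² (h(B) = (B*(2*B))*(-5) = (2*B²)*(-5) = -10*B²)
h(11) + (139 - 217) = -10*11² + (139 - 217) = -10*121 - 78 = -1210 - 78 = -1288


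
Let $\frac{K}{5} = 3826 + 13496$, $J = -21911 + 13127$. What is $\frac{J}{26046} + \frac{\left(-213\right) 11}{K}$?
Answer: $- \frac{15218667}{41774890} \approx -0.3643$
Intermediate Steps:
$J = -8784$
$K = 86610$ ($K = 5 \left(3826 + 13496\right) = 5 \cdot 17322 = 86610$)
$\frac{J}{26046} + \frac{\left(-213\right) 11}{K} = - \frac{8784}{26046} + \frac{\left(-213\right) 11}{86610} = \left(-8784\right) \frac{1}{26046} - \frac{781}{28870} = - \frac{488}{1447} - \frac{781}{28870} = - \frac{15218667}{41774890}$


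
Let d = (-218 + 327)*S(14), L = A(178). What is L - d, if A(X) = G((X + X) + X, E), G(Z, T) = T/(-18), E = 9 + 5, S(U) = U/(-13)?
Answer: 13643/117 ≈ 116.61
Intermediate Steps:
S(U) = -U/13 (S(U) = U*(-1/13) = -U/13)
E = 14
G(Z, T) = -T/18 (G(Z, T) = T*(-1/18) = -T/18)
A(X) = -7/9 (A(X) = -1/18*14 = -7/9)
L = -7/9 ≈ -0.77778
d = -1526/13 (d = (-218 + 327)*(-1/13*14) = 109*(-14/13) = -1526/13 ≈ -117.38)
L - d = -7/9 - 1*(-1526/13) = -7/9 + 1526/13 = 13643/117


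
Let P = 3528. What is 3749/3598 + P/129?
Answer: 4392455/154714 ≈ 28.391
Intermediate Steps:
3749/3598 + P/129 = 3749/3598 + 3528/129 = 3749*(1/3598) + 3528*(1/129) = 3749/3598 + 1176/43 = 4392455/154714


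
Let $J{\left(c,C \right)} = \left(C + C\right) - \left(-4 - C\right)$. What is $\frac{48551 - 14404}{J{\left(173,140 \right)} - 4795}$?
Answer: $- \frac{34147}{4371} \approx -7.8122$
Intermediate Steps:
$J{\left(c,C \right)} = 4 + 3 C$ ($J{\left(c,C \right)} = 2 C + \left(4 + C\right) = 4 + 3 C$)
$\frac{48551 - 14404}{J{\left(173,140 \right)} - 4795} = \frac{48551 - 14404}{\left(4 + 3 \cdot 140\right) - 4795} = \frac{34147}{\left(4 + 420\right) - 4795} = \frac{34147}{424 - 4795} = \frac{34147}{-4371} = 34147 \left(- \frac{1}{4371}\right) = - \frac{34147}{4371}$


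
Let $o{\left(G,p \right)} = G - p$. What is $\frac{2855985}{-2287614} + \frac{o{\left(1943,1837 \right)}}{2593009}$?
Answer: $- \frac{2468450773927}{1977267896842} \approx -1.2484$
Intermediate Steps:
$\frac{2855985}{-2287614} + \frac{o{\left(1943,1837 \right)}}{2593009} = \frac{2855985}{-2287614} + \frac{1943 - 1837}{2593009} = 2855985 \left(- \frac{1}{2287614}\right) + \left(1943 - 1837\right) \frac{1}{2593009} = - \frac{951995}{762538} + 106 \cdot \frac{1}{2593009} = - \frac{951995}{762538} + \frac{106}{2593009} = - \frac{2468450773927}{1977267896842}$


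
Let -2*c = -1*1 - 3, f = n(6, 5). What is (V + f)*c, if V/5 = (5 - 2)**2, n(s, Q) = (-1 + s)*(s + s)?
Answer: 210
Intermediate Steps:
n(s, Q) = 2*s*(-1 + s) (n(s, Q) = (-1 + s)*(2*s) = 2*s*(-1 + s))
f = 60 (f = 2*6*(-1 + 6) = 2*6*5 = 60)
c = 2 (c = -(-1*1 - 3)/2 = -(-1 - 3)/2 = -1/2*(-4) = 2)
V = 45 (V = 5*(5 - 2)**2 = 5*3**2 = 5*9 = 45)
(V + f)*c = (45 + 60)*2 = 105*2 = 210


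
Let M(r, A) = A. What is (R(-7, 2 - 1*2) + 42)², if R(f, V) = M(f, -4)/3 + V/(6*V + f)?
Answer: 14884/9 ≈ 1653.8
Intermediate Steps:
R(f, V) = -4/3 + V/(f + 6*V) (R(f, V) = -4/3 + V/(6*V + f) = -4*⅓ + V/(f + 6*V) = -4/3 + V/(f + 6*V))
(R(-7, 2 - 1*2) + 42)² = ((-21*(2 - 1*2) - 4*(-7))/(3*(-7 + 6*(2 - 1*2))) + 42)² = ((-21*(2 - 2) + 28)/(3*(-7 + 6*(2 - 2))) + 42)² = ((-21*0 + 28)/(3*(-7 + 6*0)) + 42)² = ((0 + 28)/(3*(-7 + 0)) + 42)² = ((⅓)*28/(-7) + 42)² = ((⅓)*(-⅐)*28 + 42)² = (-4/3 + 42)² = (122/3)² = 14884/9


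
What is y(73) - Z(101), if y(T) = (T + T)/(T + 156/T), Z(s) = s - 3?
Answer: -526872/5485 ≈ -96.057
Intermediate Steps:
Z(s) = -3 + s
y(T) = 2*T/(T + 156/T) (y(T) = (2*T)/(T + 156/T) = 2*T/(T + 156/T))
y(73) - Z(101) = 2*73²/(156 + 73²) - (-3 + 101) = 2*5329/(156 + 5329) - 1*98 = 2*5329/5485 - 98 = 2*5329*(1/5485) - 98 = 10658/5485 - 98 = -526872/5485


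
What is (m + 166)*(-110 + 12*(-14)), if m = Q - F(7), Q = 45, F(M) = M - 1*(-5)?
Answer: -55322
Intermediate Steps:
F(M) = 5 + M (F(M) = M + 5 = 5 + M)
m = 33 (m = 45 - (5 + 7) = 45 - 1*12 = 45 - 12 = 33)
(m + 166)*(-110 + 12*(-14)) = (33 + 166)*(-110 + 12*(-14)) = 199*(-110 - 168) = 199*(-278) = -55322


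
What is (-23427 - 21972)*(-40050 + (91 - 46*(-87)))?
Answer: 1632411843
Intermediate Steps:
(-23427 - 21972)*(-40050 + (91 - 46*(-87))) = -45399*(-40050 + (91 + 4002)) = -45399*(-40050 + 4093) = -45399*(-35957) = 1632411843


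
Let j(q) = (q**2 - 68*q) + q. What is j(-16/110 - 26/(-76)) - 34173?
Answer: -149328464709/4368100 ≈ -34186.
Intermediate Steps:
j(q) = q**2 - 67*q
j(-16/110 - 26/(-76)) - 34173 = (-16/110 - 26/(-76))*(-67 + (-16/110 - 26/(-76))) - 34173 = (-16*1/110 - 26*(-1/76))*(-67 + (-16*1/110 - 26*(-1/76))) - 34173 = (-8/55 + 13/38)*(-67 + (-8/55 + 13/38)) - 34173 = 411*(-67 + 411/2090)/2090 - 34173 = (411/2090)*(-139619/2090) - 34173 = -57383409/4368100 - 34173 = -149328464709/4368100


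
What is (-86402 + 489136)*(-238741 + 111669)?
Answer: -51176214848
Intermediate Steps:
(-86402 + 489136)*(-238741 + 111669) = 402734*(-127072) = -51176214848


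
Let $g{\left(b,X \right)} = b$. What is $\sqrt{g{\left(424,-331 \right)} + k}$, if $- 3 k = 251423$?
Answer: $\frac{i \sqrt{750453}}{3} \approx 288.76 i$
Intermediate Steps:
$k = - \frac{251423}{3}$ ($k = \left(- \frac{1}{3}\right) 251423 = - \frac{251423}{3} \approx -83808.0$)
$\sqrt{g{\left(424,-331 \right)} + k} = \sqrt{424 - \frac{251423}{3}} = \sqrt{- \frac{250151}{3}} = \frac{i \sqrt{750453}}{3}$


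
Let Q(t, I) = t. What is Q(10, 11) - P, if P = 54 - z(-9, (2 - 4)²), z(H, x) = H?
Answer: -53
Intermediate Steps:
P = 63 (P = 54 - 1*(-9) = 54 + 9 = 63)
Q(10, 11) - P = 10 - 1*63 = 10 - 63 = -53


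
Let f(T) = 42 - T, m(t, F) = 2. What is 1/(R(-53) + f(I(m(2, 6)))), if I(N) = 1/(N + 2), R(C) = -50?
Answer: -4/33 ≈ -0.12121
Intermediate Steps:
I(N) = 1/(2 + N)
1/(R(-53) + f(I(m(2, 6)))) = 1/(-50 + (42 - 1/(2 + 2))) = 1/(-50 + (42 - 1/4)) = 1/(-50 + (42 - 1*¼)) = 1/(-50 + (42 - ¼)) = 1/(-50 + 167/4) = 1/(-33/4) = -4/33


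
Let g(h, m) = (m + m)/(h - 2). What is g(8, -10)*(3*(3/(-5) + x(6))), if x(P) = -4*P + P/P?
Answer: 236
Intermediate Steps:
x(P) = 1 - 4*P (x(P) = -4*P + 1 = 1 - 4*P)
g(h, m) = 2*m/(-2 + h) (g(h, m) = (2*m)/(-2 + h) = 2*m/(-2 + h))
g(8, -10)*(3*(3/(-5) + x(6))) = (2*(-10)/(-2 + 8))*(3*(3/(-5) + (1 - 4*6))) = (2*(-10)/6)*(3*(3*(-1/5) + (1 - 24))) = (2*(-10)*(1/6))*(3*(-3/5 - 23)) = -10*(-118)/5 = -10/3*(-354/5) = 236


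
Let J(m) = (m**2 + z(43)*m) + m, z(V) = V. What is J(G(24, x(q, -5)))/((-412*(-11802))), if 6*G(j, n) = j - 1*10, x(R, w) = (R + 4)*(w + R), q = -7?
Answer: 139/6251688 ≈ 2.2234e-5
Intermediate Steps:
x(R, w) = (4 + R)*(R + w)
G(j, n) = -5/3 + j/6 (G(j, n) = (j - 1*10)/6 = (j - 10)/6 = (-10 + j)/6 = -5/3 + j/6)
J(m) = m**2 + 44*m (J(m) = (m**2 + 43*m) + m = m**2 + 44*m)
J(G(24, x(q, -5)))/((-412*(-11802))) = ((-5/3 + (1/6)*24)*(44 + (-5/3 + (1/6)*24)))/((-412*(-11802))) = ((-5/3 + 4)*(44 + (-5/3 + 4)))/4862424 = (7*(44 + 7/3)/3)*(1/4862424) = ((7/3)*(139/3))*(1/4862424) = (973/9)*(1/4862424) = 139/6251688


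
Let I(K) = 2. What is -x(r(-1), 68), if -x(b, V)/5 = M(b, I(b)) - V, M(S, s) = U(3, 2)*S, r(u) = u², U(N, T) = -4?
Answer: -360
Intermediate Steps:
M(S, s) = -4*S
x(b, V) = 5*V + 20*b (x(b, V) = -5*(-4*b - V) = -5*(-V - 4*b) = 5*V + 20*b)
-x(r(-1), 68) = -(5*68 + 20*(-1)²) = -(340 + 20*1) = -(340 + 20) = -1*360 = -360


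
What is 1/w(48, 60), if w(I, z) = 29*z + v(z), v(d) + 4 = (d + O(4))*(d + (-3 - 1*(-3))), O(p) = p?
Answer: 1/5576 ≈ 0.00017934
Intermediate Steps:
v(d) = -4 + d*(4 + d) (v(d) = -4 + (d + 4)*(d + (-3 - 1*(-3))) = -4 + (4 + d)*(d + (-3 + 3)) = -4 + (4 + d)*(d + 0) = -4 + (4 + d)*d = -4 + d*(4 + d))
w(I, z) = -4 + z² + 33*z (w(I, z) = 29*z + (-4 + z² + 4*z) = -4 + z² + 33*z)
1/w(48, 60) = 1/(-4 + 60² + 33*60) = 1/(-4 + 3600 + 1980) = 1/5576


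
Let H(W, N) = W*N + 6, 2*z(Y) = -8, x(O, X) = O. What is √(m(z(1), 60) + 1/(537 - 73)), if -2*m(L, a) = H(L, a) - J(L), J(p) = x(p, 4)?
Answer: 231*√29/116 ≈ 10.724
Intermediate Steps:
z(Y) = -4 (z(Y) = (½)*(-8) = -4)
J(p) = p
H(W, N) = 6 + N*W (H(W, N) = N*W + 6 = 6 + N*W)
m(L, a) = -3 + L/2 - L*a/2 (m(L, a) = -((6 + a*L) - L)/2 = -((6 + L*a) - L)/2 = -(6 - L + L*a)/2 = -3 + L/2 - L*a/2)
√(m(z(1), 60) + 1/(537 - 73)) = √((-3 + (½)*(-4) - ½*(-4)*60) + 1/(537 - 73)) = √((-3 - 2 + 120) + 1/464) = √(115 + 1/464) = √(53361/464) = 231*√29/116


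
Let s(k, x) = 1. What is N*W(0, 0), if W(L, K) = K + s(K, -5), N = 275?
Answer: 275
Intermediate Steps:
W(L, K) = 1 + K (W(L, K) = K + 1 = 1 + K)
N*W(0, 0) = 275*(1 + 0) = 275*1 = 275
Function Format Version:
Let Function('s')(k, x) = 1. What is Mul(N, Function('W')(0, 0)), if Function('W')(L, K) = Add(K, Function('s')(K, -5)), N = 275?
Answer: 275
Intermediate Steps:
Function('W')(L, K) = Add(1, K) (Function('W')(L, K) = Add(K, 1) = Add(1, K))
Mul(N, Function('W')(0, 0)) = Mul(275, Add(1, 0)) = Mul(275, 1) = 275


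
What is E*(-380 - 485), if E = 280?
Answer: -242200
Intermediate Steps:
E*(-380 - 485) = 280*(-380 - 485) = 280*(-865) = -242200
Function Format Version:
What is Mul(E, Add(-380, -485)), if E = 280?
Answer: -242200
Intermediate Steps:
Mul(E, Add(-380, -485)) = Mul(280, Add(-380, -485)) = Mul(280, -865) = -242200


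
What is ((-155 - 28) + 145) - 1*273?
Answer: -311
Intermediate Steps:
((-155 - 28) + 145) - 1*273 = (-183 + 145) - 273 = -38 - 273 = -311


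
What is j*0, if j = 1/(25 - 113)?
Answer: 0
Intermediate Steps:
j = -1/88 (j = 1/(-88) = -1/88 ≈ -0.011364)
j*0 = -1/88*0 = 0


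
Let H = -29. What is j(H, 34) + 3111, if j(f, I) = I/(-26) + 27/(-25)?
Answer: 1010299/325 ≈ 3108.6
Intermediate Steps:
j(f, I) = -27/25 - I/26 (j(f, I) = I*(-1/26) + 27*(-1/25) = -I/26 - 27/25 = -27/25 - I/26)
j(H, 34) + 3111 = (-27/25 - 1/26*34) + 3111 = (-27/25 - 17/13) + 3111 = -776/325 + 3111 = 1010299/325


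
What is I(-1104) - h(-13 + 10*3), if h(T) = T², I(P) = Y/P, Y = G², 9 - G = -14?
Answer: -13895/48 ≈ -289.48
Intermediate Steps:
G = 23 (G = 9 - 1*(-14) = 9 + 14 = 23)
Y = 529 (Y = 23² = 529)
I(P) = 529/P
I(-1104) - h(-13 + 10*3) = 529/(-1104) - (-13 + 10*3)² = 529*(-1/1104) - (-13 + 30)² = -23/48 - 1*17² = -23/48 - 1*289 = -23/48 - 289 = -13895/48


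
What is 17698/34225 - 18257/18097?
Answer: -304565119/619369825 ≈ -0.49173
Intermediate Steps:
17698/34225 - 18257/18097 = -304565119/619369825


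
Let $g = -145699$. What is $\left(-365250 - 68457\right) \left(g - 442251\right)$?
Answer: $254998030650$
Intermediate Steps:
$\left(-365250 - 68457\right) \left(g - 442251\right) = \left(-365250 - 68457\right) \left(-145699 - 442251\right) = \left(-433707\right) \left(-587950\right) = 254998030650$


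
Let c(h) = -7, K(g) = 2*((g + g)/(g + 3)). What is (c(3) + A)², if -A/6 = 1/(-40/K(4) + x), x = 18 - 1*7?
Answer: 6241/169 ≈ 36.929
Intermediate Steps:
x = 11 (x = 18 - 7 = 11)
K(g) = 4*g/(3 + g) (K(g) = 2*((2*g)/(3 + g)) = 2*(2*g/(3 + g)) = 4*g/(3 + g))
A = 12/13 (A = -6/(-40/(4*4/(3 + 4)) + 11) = -6/(-40/(4*4/7) + 11) = -6/(-40/(4*4*(⅐)) + 11) = -6/(-40/16/7 + 11) = -6/(-40*7/16 + 11) = -6/(-35/2 + 11) = -6/(-13/2) = -6*(-2/13) = 12/13 ≈ 0.92308)
(c(3) + A)² = (-7 + 12/13)² = (-79/13)² = 6241/169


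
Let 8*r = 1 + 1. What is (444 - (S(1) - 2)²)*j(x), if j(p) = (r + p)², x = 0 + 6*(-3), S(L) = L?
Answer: 2233163/16 ≈ 1.3957e+5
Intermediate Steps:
r = ¼ (r = (1 + 1)/8 = (⅛)*2 = ¼ ≈ 0.25000)
x = -18 (x = 0 - 18 = -18)
j(p) = (¼ + p)²
(444 - (S(1) - 2)²)*j(x) = (444 - (1 - 2)²)*((1 + 4*(-18))²/16) = (444 - 1*(-1)²)*((1 - 72)²/16) = (444 - 1*1)*((1/16)*(-71)²) = (444 - 1)*((1/16)*5041) = 443*(5041/16) = 2233163/16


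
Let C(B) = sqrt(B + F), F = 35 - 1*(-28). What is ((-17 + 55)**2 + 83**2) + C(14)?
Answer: 8333 + sqrt(77) ≈ 8341.8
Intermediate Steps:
F = 63 (F = 35 + 28 = 63)
C(B) = sqrt(63 + B) (C(B) = sqrt(B + 63) = sqrt(63 + B))
((-17 + 55)**2 + 83**2) + C(14) = ((-17 + 55)**2 + 83**2) + sqrt(63 + 14) = (38**2 + 6889) + sqrt(77) = (1444 + 6889) + sqrt(77) = 8333 + sqrt(77)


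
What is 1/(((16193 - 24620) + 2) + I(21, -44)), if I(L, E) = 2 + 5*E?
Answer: -1/8643 ≈ -0.00011570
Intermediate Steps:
1/(((16193 - 24620) + 2) + I(21, -44)) = 1/(((16193 - 24620) + 2) + (2 + 5*(-44))) = 1/((-8427 + 2) + (2 - 220)) = 1/(-8425 - 218) = 1/(-8643) = -1/8643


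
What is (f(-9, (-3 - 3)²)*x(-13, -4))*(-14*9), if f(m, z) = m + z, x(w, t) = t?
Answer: 13608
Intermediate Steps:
(f(-9, (-3 - 3)²)*x(-13, -4))*(-14*9) = ((-9 + (-3 - 3)²)*(-4))*(-14*9) = ((-9 + (-6)²)*(-4))*(-126) = ((-9 + 36)*(-4))*(-126) = (27*(-4))*(-126) = -108*(-126) = 13608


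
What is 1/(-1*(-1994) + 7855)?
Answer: 1/9849 ≈ 0.00010153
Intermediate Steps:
1/(-1*(-1994) + 7855) = 1/(1994 + 7855) = 1/9849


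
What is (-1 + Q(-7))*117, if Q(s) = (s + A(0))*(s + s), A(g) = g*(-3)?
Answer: 11349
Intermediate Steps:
A(g) = -3*g
Q(s) = 2*s**2 (Q(s) = (s - 3*0)*(s + s) = (s + 0)*(2*s) = s*(2*s) = 2*s**2)
(-1 + Q(-7))*117 = (-1 + 2*(-7)**2)*117 = (-1 + 2*49)*117 = (-1 + 98)*117 = 97*117 = 11349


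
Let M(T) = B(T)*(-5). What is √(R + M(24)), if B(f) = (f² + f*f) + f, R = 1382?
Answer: I*√4498 ≈ 67.067*I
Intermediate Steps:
B(f) = f + 2*f² (B(f) = (f² + f²) + f = 2*f² + f = f + 2*f²)
M(T) = -5*T*(1 + 2*T) (M(T) = (T*(1 + 2*T))*(-5) = -5*T*(1 + 2*T))
√(R + M(24)) = √(1382 - 5*24*(1 + 2*24)) = √(1382 - 5*24*(1 + 48)) = √(1382 - 5*24*49) = √(1382 - 5880) = √(-4498) = I*√4498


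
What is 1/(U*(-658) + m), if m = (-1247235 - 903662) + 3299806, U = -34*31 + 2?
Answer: 1/1841125 ≈ 5.4315e-7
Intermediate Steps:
U = -1052 (U = -1054 + 2 = -1052)
m = 1148909 (m = -2150897 + 3299806 = 1148909)
1/(U*(-658) + m) = 1/(-1052*(-658) + 1148909) = 1/(692216 + 1148909) = 1/1841125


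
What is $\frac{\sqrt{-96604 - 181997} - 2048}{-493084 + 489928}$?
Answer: $\frac{512}{789} - \frac{i \sqrt{278601}}{3156} \approx 0.64892 - 0.16725 i$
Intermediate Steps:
$\frac{\sqrt{-96604 - 181997} - 2048}{-493084 + 489928} = \frac{\sqrt{-278601} - 2048}{-3156} = \left(i \sqrt{278601} - 2048\right) \left(- \frac{1}{3156}\right) = \left(-2048 + i \sqrt{278601}\right) \left(- \frac{1}{3156}\right) = \frac{512}{789} - \frac{i \sqrt{278601}}{3156}$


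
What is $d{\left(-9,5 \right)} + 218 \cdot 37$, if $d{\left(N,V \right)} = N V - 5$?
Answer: $8016$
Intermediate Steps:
$d{\left(N,V \right)} = -5 + N V$
$d{\left(-9,5 \right)} + 218 \cdot 37 = \left(-5 - 45\right) + 218 \cdot 37 = \left(-5 - 45\right) + 8066 = -50 + 8066 = 8016$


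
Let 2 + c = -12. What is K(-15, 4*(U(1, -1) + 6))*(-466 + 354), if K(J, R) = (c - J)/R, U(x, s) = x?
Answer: -4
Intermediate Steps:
c = -14 (c = -2 - 12 = -14)
K(J, R) = (-14 - J)/R
K(-15, 4*(U(1, -1) + 6))*(-466 + 354) = ((-14 - 1*(-15))/((4*(1 + 6))))*(-466 + 354) = ((-14 + 15)/((4*7)))*(-112) = (1/28)*(-112) = -4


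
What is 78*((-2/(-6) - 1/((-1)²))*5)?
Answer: -260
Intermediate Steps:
78*((-2/(-6) - 1/((-1)²))*5) = 78*((-2*(-⅙) - 1/1)*5) = 78*((⅓ - 1*1)*5) = 78*((⅓ - 1)*5) = 78*(-⅔*5) = 78*(-10/3) = -260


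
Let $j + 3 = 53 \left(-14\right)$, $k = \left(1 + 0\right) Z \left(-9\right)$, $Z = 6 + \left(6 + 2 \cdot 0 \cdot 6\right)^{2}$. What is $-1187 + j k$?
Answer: $280423$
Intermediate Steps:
$Z = 42$ ($Z = 6 + \left(6 + 0 \cdot 6\right)^{2} = 6 + \left(6 + 0\right)^{2} = 6 + 6^{2} = 6 + 36 = 42$)
$k = -378$ ($k = \left(1 + 0\right) 42 \left(-9\right) = 1 \cdot 42 \left(-9\right) = 42 \left(-9\right) = -378$)
$j = -745$ ($j = -3 + 53 \left(-14\right) = -3 - 742 = -745$)
$-1187 + j k = -1187 - -281610 = -1187 + 281610 = 280423$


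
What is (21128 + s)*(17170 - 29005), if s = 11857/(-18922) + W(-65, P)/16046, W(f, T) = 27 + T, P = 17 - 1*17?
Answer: -18979625508937920/75905603 ≈ -2.5004e+8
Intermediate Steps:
P = 0 (P = 17 - 17 = 0)
s = -47436632/75905603 (s = 11857/(-18922) + (27 + 0)/16046 = 11857*(-1/18922) + 27*(1/16046) = -11857/18922 + 27/16046 = -47436632/75905603 ≈ -0.62494)
(21128 + s)*(17170 - 29005) = (21128 - 47436632/75905603)*(17170 - 29005) = (1603686143552/75905603)*(-11835) = -18979625508937920/75905603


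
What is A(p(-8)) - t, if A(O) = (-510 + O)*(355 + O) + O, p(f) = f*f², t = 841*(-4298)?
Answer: 3774560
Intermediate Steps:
t = -3614618
p(f) = f³
A(O) = O + (-510 + O)*(355 + O)
A(p(-8)) - t = (-181050 + ((-8)³)² - 154*(-8)³) - 1*(-3614618) = (-181050 + (-512)² - 154*(-512)) + 3614618 = (-181050 + 262144 + 78848) + 3614618 = 159942 + 3614618 = 3774560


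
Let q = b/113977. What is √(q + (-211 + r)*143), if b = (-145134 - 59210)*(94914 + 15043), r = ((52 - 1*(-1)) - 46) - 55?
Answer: I*√3042093927052789/113977 ≈ 483.92*I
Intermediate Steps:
r = -48 (r = ((52 + 1) - 46) - 55 = (53 - 46) - 55 = 7 - 55 = -48)
b = -22469053208 (b = -204344*109957 = -22469053208)
q = -22469053208/113977 ≈ -1.9714e+5
√(q + (-211 + r)*143) = √(-22469053208/113977 + (-211 - 48)*143) = √(-22469053208/113977 - 259*143) = √(-22469053208/113977 - 37037) = √(-26690419357/113977) = I*√3042093927052789/113977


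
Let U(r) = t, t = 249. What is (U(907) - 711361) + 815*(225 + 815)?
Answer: 136488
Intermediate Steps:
U(r) = 249
(U(907) - 711361) + 815*(225 + 815) = (249 - 711361) + 815*(225 + 815) = -711112 + 815*1040 = -711112 + 847600 = 136488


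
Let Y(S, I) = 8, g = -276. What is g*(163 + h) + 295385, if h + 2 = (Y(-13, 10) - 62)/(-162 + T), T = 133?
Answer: 7262617/29 ≈ 2.5044e+5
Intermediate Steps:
h = -4/29 (h = -2 + (8 - 62)/(-162 + 133) = -2 - 54/(-29) = -2 - 54*(-1/29) = -2 + 54/29 = -4/29 ≈ -0.13793)
g*(163 + h) + 295385 = -276*(163 - 4/29) + 295385 = -276*4723/29 + 295385 = -1303548/29 + 295385 = 7262617/29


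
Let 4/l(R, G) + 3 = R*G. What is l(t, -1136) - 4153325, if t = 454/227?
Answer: -9448814379/2275 ≈ -4.1533e+6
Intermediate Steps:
t = 2 (t = 454*(1/227) = 2)
l(R, G) = 4/(-3 + G*R) (l(R, G) = 4/(-3 + R*G) = 4/(-3 + G*R))
l(t, -1136) - 4153325 = 4/(-3 - 1136*2) - 4153325 = 4/(-3 - 2272) - 4153325 = 4/(-2275) - 4153325 = 4*(-1/2275) - 4153325 = -4/2275 - 4153325 = -9448814379/2275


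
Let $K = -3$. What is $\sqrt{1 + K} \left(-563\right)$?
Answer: $- 563 i \sqrt{2} \approx - 796.2 i$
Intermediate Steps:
$\sqrt{1 + K} \left(-563\right) = \sqrt{1 - 3} \left(-563\right) = \sqrt{-2} \left(-563\right) = i \sqrt{2} \left(-563\right) = - 563 i \sqrt{2}$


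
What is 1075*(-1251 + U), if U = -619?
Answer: -2010250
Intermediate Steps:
1075*(-1251 + U) = 1075*(-1251 - 619) = 1075*(-1870) = -2010250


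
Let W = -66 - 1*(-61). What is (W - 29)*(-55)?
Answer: 1870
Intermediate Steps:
W = -5 (W = -66 + 61 = -5)
(W - 29)*(-55) = (-5 - 29)*(-55) = -34*(-55) = 1870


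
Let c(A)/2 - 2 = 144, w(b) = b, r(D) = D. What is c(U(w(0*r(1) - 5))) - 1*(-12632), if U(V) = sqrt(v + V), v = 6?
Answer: 12924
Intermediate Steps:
U(V) = sqrt(6 + V)
c(A) = 292 (c(A) = 4 + 2*144 = 4 + 288 = 292)
c(U(w(0*r(1) - 5))) - 1*(-12632) = 292 - 1*(-12632) = 292 + 12632 = 12924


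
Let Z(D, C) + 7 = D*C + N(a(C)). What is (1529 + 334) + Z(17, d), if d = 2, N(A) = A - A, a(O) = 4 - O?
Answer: 1890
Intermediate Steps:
N(A) = 0
Z(D, C) = -7 + C*D (Z(D, C) = -7 + (D*C + 0) = -7 + (C*D + 0) = -7 + C*D)
(1529 + 334) + Z(17, d) = (1529 + 334) + (-7 + 2*17) = 1863 + (-7 + 34) = 1863 + 27 = 1890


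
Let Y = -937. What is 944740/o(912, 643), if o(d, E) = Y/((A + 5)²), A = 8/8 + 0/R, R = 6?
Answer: -34010640/937 ≈ -36297.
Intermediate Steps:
A = 1 (A = 8/8 + 0/6 = 8*(⅛) + 0*(⅙) = 1 + 0 = 1)
o(d, E) = -937/36 (o(d, E) = -937/(1 + 5)² = -937/(6²) = -937/36)
944740/o(912, 643) = 944740/(-937/36) = 944740*(-36/937) = -34010640/937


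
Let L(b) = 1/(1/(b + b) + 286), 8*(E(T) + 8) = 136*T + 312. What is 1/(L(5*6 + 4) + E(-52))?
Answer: -19449/16589929 ≈ -0.0011723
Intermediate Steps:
E(T) = 31 + 17*T (E(T) = -8 + (136*T + 312)/8 = -8 + (312 + 136*T)/8 = -8 + (39 + 17*T) = 31 + 17*T)
L(b) = 1/(286 + 1/(2*b)) (L(b) = 1/(1/(2*b) + 286) = 1/(286 + 1/(2*b)))
1/(L(5*6 + 4) + E(-52)) = 1/(2*(5*6 + 4)/(1 + 572*(5*6 + 4)) + (31 + 17*(-52))) = 1/(2*(30 + 4)/(1 + 572*(30 + 4)) + (31 - 884)) = 1/(2*34/(1 + 572*34) - 853) = 1/(2*34/(1 + 19448) - 853) = 1/(2*34/19449 - 853) = 1/(2*34*(1/19449) - 853) = 1/(68/19449 - 853) = 1/(-16589929/19449) = -19449/16589929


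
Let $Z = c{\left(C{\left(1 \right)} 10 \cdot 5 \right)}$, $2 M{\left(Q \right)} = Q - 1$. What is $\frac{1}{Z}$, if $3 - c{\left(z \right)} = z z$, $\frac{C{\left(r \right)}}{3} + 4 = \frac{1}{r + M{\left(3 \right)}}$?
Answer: $- \frac{1}{275622} \approx -3.6282 \cdot 10^{-6}$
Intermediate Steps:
$M{\left(Q \right)} = - \frac{1}{2} + \frac{Q}{2}$ ($M{\left(Q \right)} = \frac{Q - 1}{2} = \frac{-1 + Q}{2} = - \frac{1}{2} + \frac{Q}{2}$)
$C{\left(r \right)} = -12 + \frac{3}{1 + r}$ ($C{\left(r \right)} = -12 + \frac{3}{r + \left(- \frac{1}{2} + \frac{1}{2} \cdot 3\right)} = -12 + \frac{3}{r + \left(- \frac{1}{2} + \frac{3}{2}\right)} = -12 + \frac{3}{r + 1} = -12 + \frac{3}{1 + r}$)
$c{\left(z \right)} = 3 - z^{2}$ ($c{\left(z \right)} = 3 - z z = 3 - z^{2}$)
$Z = -275622$ ($Z = 3 - \left(\frac{3 \left(-3 - 4\right)}{1 + 1} \cdot 10 \cdot 5\right)^{2} = 3 - \left(\frac{3 \left(-3 - 4\right)}{2} \cdot 10 \cdot 5\right)^{2} = 3 - \left(3 \cdot \frac{1}{2} \left(-7\right) 10 \cdot 5\right)^{2} = 3 - \left(\left(- \frac{21}{2}\right) 10 \cdot 5\right)^{2} = 3 - \left(\left(-105\right) 5\right)^{2} = 3 - \left(-525\right)^{2} = 3 - 275625 = -275622$)
$\frac{1}{Z} = \frac{1}{-275622} = - \frac{1}{275622}$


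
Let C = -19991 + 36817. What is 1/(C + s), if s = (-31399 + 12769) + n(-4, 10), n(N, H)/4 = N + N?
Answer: -1/1836 ≈ -0.00054466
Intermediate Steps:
n(N, H) = 8*N (n(N, H) = 4*(N + N) = 4*(2*N) = 8*N)
C = 16826
s = -18662 (s = (-31399 + 12769) + 8*(-4) = -18630 - 32 = -18662)
1/(C + s) = 1/(16826 - 18662) = 1/(-1836) = -1/1836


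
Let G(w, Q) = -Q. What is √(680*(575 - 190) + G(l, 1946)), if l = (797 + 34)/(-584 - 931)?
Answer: √259854 ≈ 509.76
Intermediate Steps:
l = -277/505 (l = 831/(-1515) = 831*(-1/1515) = -277/505 ≈ -0.54852)
√(680*(575 - 190) + G(l, 1946)) = √(680*(575 - 190) - 1*1946) = √(680*385 - 1946) = √(261800 - 1946) = √259854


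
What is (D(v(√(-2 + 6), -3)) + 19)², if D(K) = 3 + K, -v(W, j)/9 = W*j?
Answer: 5776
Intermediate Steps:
v(W, j) = -9*W*j
(D(v(√(-2 + 6), -3)) + 19)² = ((3 - 9*√(-2 + 6)*(-3)) + 19)² = ((3 - 9*√4*(-3)) + 19)² = ((3 - 9*2*(-3)) + 19)² = ((3 + 54) + 19)² = (57 + 19)² = 76² = 5776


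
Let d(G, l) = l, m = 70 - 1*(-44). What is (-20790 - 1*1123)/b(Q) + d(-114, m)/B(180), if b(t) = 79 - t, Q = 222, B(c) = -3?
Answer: 16479/143 ≈ 115.24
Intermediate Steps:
m = 114 (m = 70 + 44 = 114)
(-20790 - 1*1123)/b(Q) + d(-114, m)/B(180) = (-20790 - 1*1123)/(79 - 1*222) + 114/(-3) = (-20790 - 1123)/(79 - 222) + 114*(-⅓) = -21913/(-143) - 38 = -21913*(-1/143) - 38 = 21913/143 - 38 = 16479/143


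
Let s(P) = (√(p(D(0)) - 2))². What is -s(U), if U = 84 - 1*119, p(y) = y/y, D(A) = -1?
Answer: 1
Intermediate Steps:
p(y) = 1
U = -35 (U = 84 - 119 = -35)
s(P) = -1 (s(P) = (√(1 - 2))² = (√(-1))² = I² = -1)
-s(U) = -1*(-1) = 1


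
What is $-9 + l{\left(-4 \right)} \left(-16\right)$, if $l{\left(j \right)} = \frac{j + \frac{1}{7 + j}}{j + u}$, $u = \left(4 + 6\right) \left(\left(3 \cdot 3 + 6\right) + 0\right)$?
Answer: $- \frac{1883}{219} \approx -8.5982$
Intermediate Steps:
$u = 150$ ($u = 10 \left(\left(9 + 6\right) + 0\right) = 10 \left(15 + 0\right) = 10 \cdot 15 = 150$)
$l{\left(j \right)} = \frac{j + \frac{1}{7 + j}}{150 + j}$ ($l{\left(j \right)} = \frac{j + \frac{1}{7 + j}}{j + 150} = \frac{j + \frac{1}{7 + j}}{150 + j}$)
$-9 + l{\left(-4 \right)} \left(-16\right) = -9 + \frac{1 + \left(-4\right)^{2} + 7 \left(-4\right)}{1050 + \left(-4\right)^{2} + 157 \left(-4\right)} \left(-16\right) = -9 + \frac{1 + 16 - 28}{1050 + 16 - 628} \left(-16\right) = -9 + \frac{1}{438} \left(-11\right) \left(-16\right) = -9 - - \frac{88}{219} = -9 + \frac{88}{219} = - \frac{1883}{219}$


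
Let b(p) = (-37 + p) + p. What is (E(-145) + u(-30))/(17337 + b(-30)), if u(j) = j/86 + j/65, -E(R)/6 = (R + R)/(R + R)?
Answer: -3807/9637160 ≈ -0.00039503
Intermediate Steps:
b(p) = -37 + 2*p
E(R) = -6 (E(R) = -6*(R + R)/(R + R) = -6*2*R/(2*R) = -6*2*R*1/(2*R) = -6*1 = -6)
u(j) = 151*j/5590 (u(j) = j*(1/86) + j*(1/65) = j/86 + j/65 = 151*j/5590)
(E(-145) + u(-30))/(17337 + b(-30)) = (-6 + (151/5590)*(-30))/(17337 + (-37 + 2*(-30))) = (-6 - 453/559)/(17337 + (-37 - 60)) = -3807/(559*(17337 - 97)) = -3807/559/17240 = -3807/559*1/17240 = -3807/9637160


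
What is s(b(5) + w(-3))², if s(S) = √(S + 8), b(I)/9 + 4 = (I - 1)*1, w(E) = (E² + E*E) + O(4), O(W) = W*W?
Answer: 42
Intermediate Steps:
O(W) = W²
w(E) = 16 + 2*E² (w(E) = (E² + E*E) + 4² = (E² + E²) + 16 = 2*E² + 16 = 16 + 2*E²)
b(I) = -45 + 9*I (b(I) = -36 + 9*((I - 1)*1) = -36 + 9*((-1 + I)*1) = -36 + 9*(-1 + I) = -36 + (-9 + 9*I) = -45 + 9*I)
s(S) = √(8 + S)
s(b(5) + w(-3))² = (√(8 + ((-45 + 9*5) + (16 + 2*(-3)²))))² = (√(8 + ((-45 + 45) + (16 + 2*9))))² = (√(8 + (0 + (16 + 18))))² = (√(8 + (0 + 34)))² = (√(8 + 34))² = (√42)² = 42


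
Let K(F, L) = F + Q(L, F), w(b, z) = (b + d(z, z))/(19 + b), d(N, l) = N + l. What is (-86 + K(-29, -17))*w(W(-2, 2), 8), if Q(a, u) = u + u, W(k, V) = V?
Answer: -1038/7 ≈ -148.29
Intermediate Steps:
w(b, z) = (b + 2*z)/(19 + b) (w(b, z) = (b + (z + z))/(19 + b) = (b + 2*z)/(19 + b))
Q(a, u) = 2*u
K(F, L) = 3*F (K(F, L) = F + 2*F = 3*F)
(-86 + K(-29, -17))*w(W(-2, 2), 8) = (-86 + 3*(-29))*((2 + 2*8)/(19 + 2)) = (-86 - 87)*((2 + 16)/21) = -173*18/21 = -173*6/7 = -1038/7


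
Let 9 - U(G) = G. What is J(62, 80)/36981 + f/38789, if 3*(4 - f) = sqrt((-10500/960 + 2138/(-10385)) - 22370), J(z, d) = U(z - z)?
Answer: 55225/159384001 - I*sqrt(38620265381455)/4833885180 ≈ 0.00034649 - 0.0012856*I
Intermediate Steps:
U(G) = 9 - G
J(z, d) = 9 (J(z, d) = 9 - (z - z) = 9 - 1*0 = 9 + 0 = 9)
f = 4 - I*sqrt(38620265381455)/124620 (f = 4 - sqrt((-10500/960 + 2138/(-10385)) - 22370)/3 = 4 - sqrt((-10500*1/960 + 2138*(-1/10385)) - 22370)/3 = 4 - sqrt((-175/16 - 2138/10385) - 22370)/3 = 4 - sqrt(-1851583/166160 - 22370)/3 = 4 - I*sqrt(38620265381455)/124620 ≈ 4.0 - 49.868*I)
J(62, 80)/36981 + f/38789 = 9/36981 + (4 - I*sqrt(38620265381455)/124620)/38789 = 9*(1/36981) + (4 - I*sqrt(38620265381455)/124620)*(1/38789) = 1/4109 + (4/38789 - I*sqrt(38620265381455)/4833885180) = 55225/159384001 - I*sqrt(38620265381455)/4833885180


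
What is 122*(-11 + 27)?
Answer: 1952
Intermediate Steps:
122*(-11 + 27) = 122*16 = 1952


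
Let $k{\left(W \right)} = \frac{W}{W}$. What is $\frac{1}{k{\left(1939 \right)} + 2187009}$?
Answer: $\frac{1}{2187010} \approx 4.5725 \cdot 10^{-7}$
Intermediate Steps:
$k{\left(W \right)} = 1$
$\frac{1}{k{\left(1939 \right)} + 2187009} = \frac{1}{1 + 2187009} = \frac{1}{2187010}$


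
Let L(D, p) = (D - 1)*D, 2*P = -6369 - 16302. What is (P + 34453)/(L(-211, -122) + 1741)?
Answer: 6605/13278 ≈ 0.49744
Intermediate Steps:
P = -22671/2 (P = (-6369 - 16302)/2 = (1/2)*(-22671) = -22671/2 ≈ -11336.)
L(D, p) = D*(-1 + D) (L(D, p) = (-1 + D)*D = D*(-1 + D))
(P + 34453)/(L(-211, -122) + 1741) = (-22671/2 + 34453)/(-211*(-1 - 211) + 1741) = 46235/(2*(-211*(-212) + 1741)) = 46235/(2*(44732 + 1741)) = (46235/2)/46473 = (46235/2)*(1/46473) = 6605/13278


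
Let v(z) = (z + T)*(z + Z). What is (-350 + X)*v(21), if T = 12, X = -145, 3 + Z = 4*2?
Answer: -424710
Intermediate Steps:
Z = 5 (Z = -3 + 4*2 = -3 + 8 = 5)
v(z) = (5 + z)*(12 + z) (v(z) = (z + 12)*(z + 5) = (12 + z)*(5 + z) = (5 + z)*(12 + z))
(-350 + X)*v(21) = (-350 - 145)*(60 + 21² + 17*21) = -495*(60 + 441 + 357) = -495*858 = -424710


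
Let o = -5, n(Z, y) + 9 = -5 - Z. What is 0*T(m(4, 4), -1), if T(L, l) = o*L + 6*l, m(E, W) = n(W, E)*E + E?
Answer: 0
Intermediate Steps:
n(Z, y) = -14 - Z (n(Z, y) = -9 + (-5 - Z) = -14 - Z)
m(E, W) = E + E*(-14 - W) (m(E, W) = (-14 - W)*E + E = E*(-14 - W) + E = E + E*(-14 - W))
T(L, l) = -5*L + 6*l
0*T(m(4, 4), -1) = 0*(-(-5)*4*(13 + 4) + 6*(-1)) = 0*(-(-5)*4*17 - 6) = 0*(-5*(-68) - 6) = 0*(340 - 6) = 0*334 = 0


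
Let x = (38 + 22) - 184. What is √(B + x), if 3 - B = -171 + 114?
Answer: 8*I ≈ 8.0*I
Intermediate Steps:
x = -124 (x = 60 - 184 = -124)
B = 60 (B = 3 - (-171 + 114) = 3 - 1*(-57) = 3 + 57 = 60)
√(B + x) = √(60 - 124) = √(-64) = 8*I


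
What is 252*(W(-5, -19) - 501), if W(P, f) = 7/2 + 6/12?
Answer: -125244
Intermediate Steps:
W(P, f) = 4 (W(P, f) = 7*(½) + 6*(1/12) = 7/2 + ½ = 4)
252*(W(-5, -19) - 501) = 252*(4 - 501) = 252*(-497) = -125244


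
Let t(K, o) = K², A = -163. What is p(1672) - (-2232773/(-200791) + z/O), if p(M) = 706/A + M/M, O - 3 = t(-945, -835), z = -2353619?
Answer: -345345364859809/29227853579124 ≈ -11.816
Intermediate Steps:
O = 893028 (O = 3 + (-945)² = 3 + 893025 = 893028)
p(M) = -543/163 (p(M) = 706/(-163) + M/M = 706*(-1/163) + 1 = -706/163 + 1 = -543/163)
p(1672) - (-2232773/(-200791) + z/O) = -543/163 - (-2232773/(-200791) - 2353619/893028) = -543/163 - (-2232773*(-1/200791) - 2353619*1/893028) = -543/163 - (2232773/200791 - 2353619/893028) = -543/163 - 1*1521343294015/179311985148 = -543/163 - 1521343294015/179311985148 = -345345364859809/29227853579124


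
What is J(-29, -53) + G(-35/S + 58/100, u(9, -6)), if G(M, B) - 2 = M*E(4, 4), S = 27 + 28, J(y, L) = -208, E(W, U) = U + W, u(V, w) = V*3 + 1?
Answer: -56774/275 ≈ -206.45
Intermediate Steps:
u(V, w) = 1 + 3*V (u(V, w) = 3*V + 1 = 1 + 3*V)
S = 55
G(M, B) = 2 + 8*M (G(M, B) = 2 + M*(4 + 4) = 2 + M*8 = 2 + 8*M)
J(-29, -53) + G(-35/S + 58/100, u(9, -6)) = -208 + (2 + 8*(-35/55 + 58/100)) = -208 + (2 + 8*(-35*1/55 + 58*(1/100))) = -208 + (2 + 8*(-7/11 + 29/50)) = -208 + (2 + 8*(-31/550)) = -208 + (2 - 124/275) = -208 + 426/275 = -56774/275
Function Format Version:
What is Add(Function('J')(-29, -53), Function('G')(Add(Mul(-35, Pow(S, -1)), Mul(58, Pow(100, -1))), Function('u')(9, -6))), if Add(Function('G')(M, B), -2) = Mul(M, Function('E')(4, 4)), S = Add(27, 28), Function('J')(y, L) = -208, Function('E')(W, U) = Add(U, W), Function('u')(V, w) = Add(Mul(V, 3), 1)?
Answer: Rational(-56774, 275) ≈ -206.45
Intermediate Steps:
Function('u')(V, w) = Add(1, Mul(3, V)) (Function('u')(V, w) = Add(Mul(3, V), 1) = Add(1, Mul(3, V)))
S = 55
Function('G')(M, B) = Add(2, Mul(8, M)) (Function('G')(M, B) = Add(2, Mul(M, Add(4, 4))) = Add(2, Mul(M, 8)) = Add(2, Mul(8, M)))
Add(Function('J')(-29, -53), Function('G')(Add(Mul(-35, Pow(S, -1)), Mul(58, Pow(100, -1))), Function('u')(9, -6))) = Add(-208, Add(2, Mul(8, Add(Mul(-35, Pow(55, -1)), Mul(58, Pow(100, -1)))))) = Add(-208, Add(2, Mul(8, Add(Mul(-35, Rational(1, 55)), Mul(58, Rational(1, 100)))))) = Add(-208, Add(2, Mul(8, Add(Rational(-7, 11), Rational(29, 50))))) = Add(-208, Add(2, Mul(8, Rational(-31, 550)))) = Add(-208, Add(2, Rational(-124, 275))) = Add(-208, Rational(426, 275)) = Rational(-56774, 275)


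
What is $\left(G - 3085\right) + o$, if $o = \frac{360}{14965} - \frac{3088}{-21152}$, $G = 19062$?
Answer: $\frac{63217603675}{3956746} \approx 15977.0$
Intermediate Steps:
$o = \frac{672833}{3956746}$ ($o = 360 \cdot \frac{1}{14965} - - \frac{193}{1322} = \frac{72}{2993} + \frac{193}{1322} = \frac{672833}{3956746} \approx 0.17005$)
$\left(G - 3085\right) + o = \left(19062 - 3085\right) + \frac{672833}{3956746} = 15977 + \frac{672833}{3956746} = \frac{63217603675}{3956746}$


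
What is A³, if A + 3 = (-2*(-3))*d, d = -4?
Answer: -19683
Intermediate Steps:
A = -27 (A = -3 - 2*(-3)*(-4) = -3 + 6*(-4) = -3 - 24 = -27)
A³ = (-27)³ = -19683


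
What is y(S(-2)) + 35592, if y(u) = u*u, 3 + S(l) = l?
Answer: 35617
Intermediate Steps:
S(l) = -3 + l
y(u) = u**2
y(S(-2)) + 35592 = (-3 - 2)**2 + 35592 = (-5)**2 + 35592 = 25 + 35592 = 35617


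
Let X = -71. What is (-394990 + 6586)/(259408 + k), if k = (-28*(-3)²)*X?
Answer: -97101/69325 ≈ -1.4007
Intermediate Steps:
k = 17892 (k = -28*(-3)²*(-71) = -28*9*(-71) = -252*(-71) = 17892)
(-394990 + 6586)/(259408 + k) = (-394990 + 6586)/(259408 + 17892) = -388404/277300 = -388404*1/277300 = -97101/69325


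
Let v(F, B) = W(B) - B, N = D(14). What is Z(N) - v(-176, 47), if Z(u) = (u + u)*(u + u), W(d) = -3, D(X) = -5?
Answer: 150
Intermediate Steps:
N = -5
v(F, B) = -3 - B
Z(u) = 4*u² (Z(u) = (2*u)*(2*u) = 4*u²)
Z(N) - v(-176, 47) = 4*(-5)² - (-3 - 1*47) = 4*25 - (-3 - 47) = 100 - 1*(-50) = 100 + 50 = 150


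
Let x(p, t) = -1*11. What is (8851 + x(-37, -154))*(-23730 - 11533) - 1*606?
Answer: -311725526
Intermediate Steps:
x(p, t) = -11
(8851 + x(-37, -154))*(-23730 - 11533) - 1*606 = (8851 - 11)*(-23730 - 11533) - 1*606 = 8840*(-35263) - 606 = -311724920 - 606 = -311725526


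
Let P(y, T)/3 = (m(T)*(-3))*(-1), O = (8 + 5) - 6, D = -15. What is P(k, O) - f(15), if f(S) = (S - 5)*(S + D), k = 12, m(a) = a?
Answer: 63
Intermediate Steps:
O = 7 (O = 13 - 6 = 7)
P(y, T) = 9*T (P(y, T) = 3*((T*(-3))*(-1)) = 3*(-3*T*(-1)) = 3*(3*T) = 9*T)
f(S) = (-15 + S)*(-5 + S) (f(S) = (S - 5)*(S - 15) = (-5 + S)*(-15 + S) = (-15 + S)*(-5 + S))
P(k, O) - f(15) = 9*7 - (75 + 15² - 20*15) = 63 - (75 + 225 - 300) = 63 - 1*0 = 63 + 0 = 63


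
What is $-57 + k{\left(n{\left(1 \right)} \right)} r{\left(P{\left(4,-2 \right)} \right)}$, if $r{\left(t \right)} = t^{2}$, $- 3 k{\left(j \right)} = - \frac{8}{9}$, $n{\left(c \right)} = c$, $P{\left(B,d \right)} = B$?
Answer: $- \frac{1411}{27} \approx -52.259$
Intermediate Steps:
$k{\left(j \right)} = \frac{8}{27}$ ($k{\left(j \right)} = - \frac{\left(-8\right) \frac{1}{9}}{3} = \left(- \frac{1}{3}\right) \left(- \frac{8}{9}\right) = \frac{8}{27}$)
$-57 + k{\left(n{\left(1 \right)} \right)} r{\left(P{\left(4,-2 \right)} \right)} = -57 + \frac{8 \cdot 4^{2}}{27} = -57 + \frac{8}{27} \cdot 16 = -57 + \frac{128}{27} = - \frac{1411}{27}$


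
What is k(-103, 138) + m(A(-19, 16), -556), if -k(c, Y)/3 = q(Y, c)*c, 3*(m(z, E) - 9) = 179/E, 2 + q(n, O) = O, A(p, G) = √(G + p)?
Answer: -54103427/1668 ≈ -32436.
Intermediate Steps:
q(n, O) = -2 + O
m(z, E) = 9 + 179/(3*E) (m(z, E) = 9 + (179/E)/3 = 9 + 179/(3*E))
k(c, Y) = -3*c*(-2 + c) (k(c, Y) = -3*(-2 + c)*c = -3*c*(-2 + c))
k(-103, 138) + m(A(-19, 16), -556) = 3*(-103)*(2 - 1*(-103)) + (9 + (179/3)/(-556)) = 3*(-103)*(2 + 103) + (9 + (179/3)*(-1/556)) = 3*(-103)*105 + (9 - 179/1668) = -32445 + 14833/1668 = -54103427/1668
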